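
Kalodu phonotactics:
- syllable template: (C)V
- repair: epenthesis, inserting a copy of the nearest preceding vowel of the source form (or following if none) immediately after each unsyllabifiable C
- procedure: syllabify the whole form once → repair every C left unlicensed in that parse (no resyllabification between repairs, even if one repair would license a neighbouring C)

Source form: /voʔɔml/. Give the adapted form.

Under (C)V, the unsyllabifiable consonants are /m/, /l/ (no codas are permitted; onsets are limited to one consonant).
Inserting the epenthetic vowel yields /m/ → /mɔ/, /l/ → /lɔ/.

voʔɔmɔlɔ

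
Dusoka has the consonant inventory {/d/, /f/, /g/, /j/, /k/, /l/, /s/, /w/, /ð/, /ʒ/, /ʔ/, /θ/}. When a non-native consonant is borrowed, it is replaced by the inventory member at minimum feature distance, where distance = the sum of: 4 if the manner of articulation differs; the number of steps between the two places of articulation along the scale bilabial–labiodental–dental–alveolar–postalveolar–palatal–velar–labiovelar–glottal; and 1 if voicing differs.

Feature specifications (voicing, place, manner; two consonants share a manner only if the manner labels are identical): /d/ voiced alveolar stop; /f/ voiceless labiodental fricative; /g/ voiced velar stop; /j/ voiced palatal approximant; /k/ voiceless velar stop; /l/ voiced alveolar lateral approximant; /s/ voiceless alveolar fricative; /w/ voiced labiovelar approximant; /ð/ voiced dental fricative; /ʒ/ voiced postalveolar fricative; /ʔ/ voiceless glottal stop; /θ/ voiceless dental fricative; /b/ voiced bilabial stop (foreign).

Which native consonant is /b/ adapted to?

d

/d/ is closest: same manner (stop), place distance 3 (bilabial→alveolar), same voicing; total 3. Next closest is /f/ at distance 6.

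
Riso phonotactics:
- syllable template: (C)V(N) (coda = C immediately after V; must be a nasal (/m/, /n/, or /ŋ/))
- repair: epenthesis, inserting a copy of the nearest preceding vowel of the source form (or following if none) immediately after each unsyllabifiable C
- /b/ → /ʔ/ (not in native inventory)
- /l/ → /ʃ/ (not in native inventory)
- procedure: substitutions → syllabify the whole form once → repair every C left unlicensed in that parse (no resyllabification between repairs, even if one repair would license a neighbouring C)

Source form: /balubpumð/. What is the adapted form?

Substitution: /b/ → /ʔ/, /l/ → /ʃ/, giving /ʔaʃuʔpumð/.
Syllabifying with onset maximization leaves /ʔ/, /ð/ stranded (only a nasal (/m/, /n/, or /ŋ/) is licensed in coda position; onsets are limited to one consonant).
Inserting the epenthetic vowel yields /ʔ/ → /ʔu/, /ð/ → /ðu/.

ʔaʃuʔupumðu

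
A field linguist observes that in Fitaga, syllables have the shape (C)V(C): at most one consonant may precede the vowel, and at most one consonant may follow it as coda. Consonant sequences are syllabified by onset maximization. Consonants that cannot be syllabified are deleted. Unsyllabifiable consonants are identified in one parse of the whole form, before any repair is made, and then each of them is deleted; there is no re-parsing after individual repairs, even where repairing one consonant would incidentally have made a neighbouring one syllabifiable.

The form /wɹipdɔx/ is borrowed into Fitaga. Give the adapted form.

ɹipdɔx

The consonants /w/ cannot be parsed into a legal (C)V(C) syllable (at most one coda consonant is licensed; onsets are limited to one consonant).
Deleting the stranded consonants removes /w/.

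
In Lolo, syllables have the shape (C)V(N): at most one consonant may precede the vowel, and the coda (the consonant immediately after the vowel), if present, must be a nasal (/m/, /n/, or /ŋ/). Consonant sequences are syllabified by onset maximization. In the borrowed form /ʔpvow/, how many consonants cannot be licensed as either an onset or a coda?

3

Under (C)V(N), the unsyllabifiable consonants are /ʔ/, /p/, /w/ (only a nasal (/m/, /n/, or /ŋ/) is licensed in coda position; onsets are limited to one consonant).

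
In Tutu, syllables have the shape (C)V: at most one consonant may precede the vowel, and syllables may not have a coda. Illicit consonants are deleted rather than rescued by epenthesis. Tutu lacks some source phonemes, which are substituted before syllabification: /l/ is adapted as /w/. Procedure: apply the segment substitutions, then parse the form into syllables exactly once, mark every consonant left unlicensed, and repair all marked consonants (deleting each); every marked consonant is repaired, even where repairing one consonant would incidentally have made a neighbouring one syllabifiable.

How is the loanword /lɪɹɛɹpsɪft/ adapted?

Substitution: /l/ → /w/, giving /wɪɹɛɹpsɪft/.
Syllabifying with onset maximization leaves /ɹ/, /p/, /f/, /t/ stranded (no codas are permitted; onsets are limited to one consonant).
Deleting the stranded consonants removes /ɹ/, /p/, /f/, /t/.

wɪɹɛsɪ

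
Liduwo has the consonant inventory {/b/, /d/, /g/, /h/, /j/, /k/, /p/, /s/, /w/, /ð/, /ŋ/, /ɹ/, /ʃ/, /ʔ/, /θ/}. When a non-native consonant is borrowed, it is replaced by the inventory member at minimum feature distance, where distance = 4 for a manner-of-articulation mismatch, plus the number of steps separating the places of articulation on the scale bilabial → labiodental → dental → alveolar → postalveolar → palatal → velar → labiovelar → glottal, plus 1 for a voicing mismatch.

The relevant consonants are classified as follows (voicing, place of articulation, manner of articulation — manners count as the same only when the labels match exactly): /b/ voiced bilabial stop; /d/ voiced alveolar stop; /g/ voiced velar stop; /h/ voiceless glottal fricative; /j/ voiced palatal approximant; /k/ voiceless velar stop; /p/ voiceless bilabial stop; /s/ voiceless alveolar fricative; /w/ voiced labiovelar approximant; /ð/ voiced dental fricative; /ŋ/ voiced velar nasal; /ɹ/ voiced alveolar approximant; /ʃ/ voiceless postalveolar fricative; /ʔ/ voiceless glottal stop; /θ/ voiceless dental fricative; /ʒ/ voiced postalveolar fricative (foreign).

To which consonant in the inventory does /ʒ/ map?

ʃ

/ʃ/ is closest: same manner (fricative), place distance 0 (postalveolar→postalveolar), voicing differs (+1); total 1. Next closest is /s/ at distance 2.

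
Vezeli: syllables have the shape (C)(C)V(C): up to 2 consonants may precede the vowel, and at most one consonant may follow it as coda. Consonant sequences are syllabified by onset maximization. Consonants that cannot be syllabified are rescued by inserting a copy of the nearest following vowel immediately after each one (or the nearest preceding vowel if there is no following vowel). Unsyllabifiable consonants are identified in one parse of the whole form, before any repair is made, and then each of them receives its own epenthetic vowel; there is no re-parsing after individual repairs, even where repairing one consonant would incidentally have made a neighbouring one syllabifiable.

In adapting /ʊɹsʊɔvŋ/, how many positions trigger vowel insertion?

1

The unsyllabifiable consonants are /ŋ/; each receives one epenthetic vowel.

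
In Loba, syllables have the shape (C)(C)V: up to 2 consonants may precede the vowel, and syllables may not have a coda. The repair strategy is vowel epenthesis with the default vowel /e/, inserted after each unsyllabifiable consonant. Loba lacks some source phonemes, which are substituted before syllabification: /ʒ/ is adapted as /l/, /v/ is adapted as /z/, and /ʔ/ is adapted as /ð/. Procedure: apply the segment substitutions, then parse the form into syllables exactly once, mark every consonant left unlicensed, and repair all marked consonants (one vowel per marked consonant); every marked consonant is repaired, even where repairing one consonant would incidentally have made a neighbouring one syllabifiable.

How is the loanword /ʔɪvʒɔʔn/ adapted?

Substitution: /ʔ/ → /ð/, /v/ → /z/, /ʒ/ → /l/, giving /ðɪzlɔðn/.
The consonants /ð/, /n/ cannot be parsed into a legal (C)(C)V syllable (no codas are permitted; onsets may contain at most 2 consonants).
Each unlicensed consonant becomes the onset of a new syllable: /ð/ → /ðe/, /n/ → /ne/.

ðɪzlɔðene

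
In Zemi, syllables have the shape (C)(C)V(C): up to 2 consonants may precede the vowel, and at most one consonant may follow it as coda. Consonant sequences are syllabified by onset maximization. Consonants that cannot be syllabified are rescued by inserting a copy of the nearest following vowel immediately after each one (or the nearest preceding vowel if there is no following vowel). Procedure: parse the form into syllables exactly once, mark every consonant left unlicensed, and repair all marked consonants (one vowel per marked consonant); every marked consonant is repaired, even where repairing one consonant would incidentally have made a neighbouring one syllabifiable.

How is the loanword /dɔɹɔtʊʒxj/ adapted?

dɔɹɔtʊʒxʊjʊ

Syllabifying with onset maximization leaves /x/, /j/ stranded (at most one coda consonant is licensed; onsets may contain at most 2 consonants).
Inserting the epenthetic vowel yields /x/ → /xʊ/, /j/ → /jʊ/.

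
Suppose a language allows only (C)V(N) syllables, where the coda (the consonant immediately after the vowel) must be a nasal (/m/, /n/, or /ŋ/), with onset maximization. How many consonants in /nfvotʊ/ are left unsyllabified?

2

Under (C)V(N), the unsyllabifiable consonants are /n/, /f/ (only a nasal (/m/, /n/, or /ŋ/) is licensed in coda position; onsets are limited to one consonant).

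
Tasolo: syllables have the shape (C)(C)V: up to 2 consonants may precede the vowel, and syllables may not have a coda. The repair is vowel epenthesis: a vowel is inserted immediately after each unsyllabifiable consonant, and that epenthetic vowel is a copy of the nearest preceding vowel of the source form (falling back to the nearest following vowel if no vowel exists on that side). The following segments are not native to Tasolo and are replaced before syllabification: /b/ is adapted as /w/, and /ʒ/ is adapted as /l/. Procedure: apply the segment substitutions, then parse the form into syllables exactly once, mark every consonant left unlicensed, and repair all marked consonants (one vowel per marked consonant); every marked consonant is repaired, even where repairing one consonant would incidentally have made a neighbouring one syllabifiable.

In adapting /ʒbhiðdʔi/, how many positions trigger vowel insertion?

After substitution the input is /lwhiðdʔi/.
The unsyllabifiable consonants are /l/, /ð/; each receives one epenthetic vowel.

2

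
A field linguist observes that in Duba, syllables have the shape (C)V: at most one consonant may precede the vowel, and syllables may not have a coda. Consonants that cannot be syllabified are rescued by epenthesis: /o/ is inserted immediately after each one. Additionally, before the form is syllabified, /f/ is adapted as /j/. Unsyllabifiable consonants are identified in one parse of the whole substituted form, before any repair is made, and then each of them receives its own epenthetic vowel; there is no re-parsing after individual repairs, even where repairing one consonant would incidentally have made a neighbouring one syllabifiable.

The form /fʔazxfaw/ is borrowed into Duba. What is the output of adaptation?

Substitution: /f/ → /j/, giving /jʔazxjaw/.
Syllabifying with onset maximization leaves /j/, /z/, /x/, /w/ stranded (no codas are permitted; onsets are limited to one consonant).
Each unlicensed consonant becomes the onset of a new syllable: /j/ → /jo/, /z/ → /zo/, /x/ → /xo/, /w/ → /wo/.

joʔazoxojawo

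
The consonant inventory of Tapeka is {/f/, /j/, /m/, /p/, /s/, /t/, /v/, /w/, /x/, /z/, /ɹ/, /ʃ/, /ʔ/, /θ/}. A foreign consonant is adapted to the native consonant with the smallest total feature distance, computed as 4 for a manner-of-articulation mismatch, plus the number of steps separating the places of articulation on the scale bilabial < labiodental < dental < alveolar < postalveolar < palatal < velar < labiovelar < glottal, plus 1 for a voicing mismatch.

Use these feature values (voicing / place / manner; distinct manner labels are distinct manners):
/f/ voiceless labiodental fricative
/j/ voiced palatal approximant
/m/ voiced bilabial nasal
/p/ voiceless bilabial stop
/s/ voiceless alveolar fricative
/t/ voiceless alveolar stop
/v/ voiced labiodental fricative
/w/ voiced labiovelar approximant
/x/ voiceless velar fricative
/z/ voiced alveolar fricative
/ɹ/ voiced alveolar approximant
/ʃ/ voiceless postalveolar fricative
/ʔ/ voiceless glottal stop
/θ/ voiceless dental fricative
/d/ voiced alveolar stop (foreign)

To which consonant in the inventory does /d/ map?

/t/ is closest: same manner (stop), place distance 0 (alveolar→alveolar), voicing differs (+1); total 1. Next closest is /p/ at distance 4.

t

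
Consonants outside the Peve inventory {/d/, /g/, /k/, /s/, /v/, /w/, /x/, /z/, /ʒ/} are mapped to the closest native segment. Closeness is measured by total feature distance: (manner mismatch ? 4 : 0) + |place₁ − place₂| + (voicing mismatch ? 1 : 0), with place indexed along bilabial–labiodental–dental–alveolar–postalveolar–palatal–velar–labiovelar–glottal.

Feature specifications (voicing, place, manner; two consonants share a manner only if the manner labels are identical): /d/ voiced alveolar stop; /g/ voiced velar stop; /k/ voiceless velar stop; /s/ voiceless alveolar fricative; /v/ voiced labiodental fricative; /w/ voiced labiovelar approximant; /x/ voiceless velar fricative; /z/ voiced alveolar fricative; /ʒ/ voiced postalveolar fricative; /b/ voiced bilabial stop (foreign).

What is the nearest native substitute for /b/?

/d/ is closest: same manner (stop), place distance 3 (bilabial→alveolar), same voicing; total 3. Next closest is /v/ at distance 5.

d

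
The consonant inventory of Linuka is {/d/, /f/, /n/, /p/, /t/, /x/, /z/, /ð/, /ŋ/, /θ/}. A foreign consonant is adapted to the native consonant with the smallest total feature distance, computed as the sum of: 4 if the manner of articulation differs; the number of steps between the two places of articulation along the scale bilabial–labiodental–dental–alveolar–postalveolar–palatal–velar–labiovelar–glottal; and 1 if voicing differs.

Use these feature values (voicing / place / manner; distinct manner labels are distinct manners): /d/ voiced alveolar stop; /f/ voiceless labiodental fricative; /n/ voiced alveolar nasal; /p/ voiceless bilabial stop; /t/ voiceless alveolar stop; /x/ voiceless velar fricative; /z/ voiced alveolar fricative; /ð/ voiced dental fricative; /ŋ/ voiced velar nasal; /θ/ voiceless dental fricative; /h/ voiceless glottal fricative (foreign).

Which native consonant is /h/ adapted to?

x

/x/ is closest: same manner (fricative), place distance 2 (glottal→velar), same voicing; total 2. Next closest is /z/ at distance 6.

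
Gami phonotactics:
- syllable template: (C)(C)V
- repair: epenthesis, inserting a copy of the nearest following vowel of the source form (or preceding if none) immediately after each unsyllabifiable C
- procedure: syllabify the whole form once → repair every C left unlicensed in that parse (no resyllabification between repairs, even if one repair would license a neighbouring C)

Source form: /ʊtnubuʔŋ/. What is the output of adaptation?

ʊtnubuʔuŋu

The consonants /ʔ/, /ŋ/ cannot be parsed into a legal (C)(C)V syllable (no codas are permitted; onsets may contain at most 2 consonants).
Epenthesis after each stranded consonant: /ʔ/ → /ʔu/, /ŋ/ → /ŋu/.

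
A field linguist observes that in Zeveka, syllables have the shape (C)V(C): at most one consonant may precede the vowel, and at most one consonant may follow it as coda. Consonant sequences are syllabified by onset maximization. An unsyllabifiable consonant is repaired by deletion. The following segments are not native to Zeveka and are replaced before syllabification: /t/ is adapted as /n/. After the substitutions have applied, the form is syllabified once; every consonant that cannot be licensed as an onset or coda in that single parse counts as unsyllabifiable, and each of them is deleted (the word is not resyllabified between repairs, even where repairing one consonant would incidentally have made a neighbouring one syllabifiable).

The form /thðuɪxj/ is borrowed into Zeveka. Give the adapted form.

ðuɪx

Substitution: /t/ → /n/, giving /nhðuɪxj/.
Syllabifying with onset maximization leaves /n/, /h/, /j/ stranded (at most one coda consonant is licensed; onsets are limited to one consonant).
Deletion applies to /n/, /h/, /j/.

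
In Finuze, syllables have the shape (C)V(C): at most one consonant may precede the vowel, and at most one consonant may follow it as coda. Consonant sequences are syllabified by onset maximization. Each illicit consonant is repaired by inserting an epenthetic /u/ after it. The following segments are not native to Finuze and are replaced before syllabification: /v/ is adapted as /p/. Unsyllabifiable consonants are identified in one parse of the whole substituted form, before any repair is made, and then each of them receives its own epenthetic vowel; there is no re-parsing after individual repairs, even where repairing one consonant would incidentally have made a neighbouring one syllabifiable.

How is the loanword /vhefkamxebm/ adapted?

Substitution: /v/ → /p/, giving /phefkamxebm/.
Under (C)V(C), the unsyllabifiable consonants are /p/, /m/ (at most one coda consonant is licensed; onsets are limited to one consonant).
Each unlicensed consonant becomes the onset of a new syllable: /p/ → /pu/, /m/ → /mu/.

puhefkamxebmu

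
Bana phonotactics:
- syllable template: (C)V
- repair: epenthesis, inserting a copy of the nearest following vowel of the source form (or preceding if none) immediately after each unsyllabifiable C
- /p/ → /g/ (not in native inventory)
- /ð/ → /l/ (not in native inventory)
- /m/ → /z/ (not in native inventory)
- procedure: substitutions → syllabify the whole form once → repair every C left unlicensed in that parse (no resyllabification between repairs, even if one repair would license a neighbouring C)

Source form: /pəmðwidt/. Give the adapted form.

gəziliwiditi

Substitution: /p/ → /g/, /m/ → /z/, /ð/ → /l/, giving /gəzlwidt/.
The consonants /z/, /l/, /d/, /t/ cannot be parsed into a legal (C)V syllable (no codas are permitted; onsets are limited to one consonant).
Each unlicensed consonant becomes the onset of a new syllable: /z/ → /zi/, /l/ → /li/, /d/ → /di/, /t/ → /ti/.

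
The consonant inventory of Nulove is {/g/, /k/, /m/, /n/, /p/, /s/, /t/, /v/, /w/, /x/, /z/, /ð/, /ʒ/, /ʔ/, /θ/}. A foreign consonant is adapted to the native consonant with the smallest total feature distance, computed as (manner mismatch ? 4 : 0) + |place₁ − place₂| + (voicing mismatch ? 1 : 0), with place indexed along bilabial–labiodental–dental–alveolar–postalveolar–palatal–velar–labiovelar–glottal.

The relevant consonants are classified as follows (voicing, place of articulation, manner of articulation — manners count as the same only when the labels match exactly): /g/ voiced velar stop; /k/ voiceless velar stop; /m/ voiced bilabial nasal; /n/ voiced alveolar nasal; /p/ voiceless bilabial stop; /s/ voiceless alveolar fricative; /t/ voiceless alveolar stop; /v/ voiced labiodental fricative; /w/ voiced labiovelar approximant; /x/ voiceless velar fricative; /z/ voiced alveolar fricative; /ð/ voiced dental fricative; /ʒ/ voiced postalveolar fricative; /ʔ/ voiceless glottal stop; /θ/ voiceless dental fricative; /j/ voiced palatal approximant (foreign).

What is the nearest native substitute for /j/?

w

/w/ is closest: same manner (approximant), place distance 2 (palatal→labiovelar), same voicing; total 2. Next closest is /g/ at distance 5.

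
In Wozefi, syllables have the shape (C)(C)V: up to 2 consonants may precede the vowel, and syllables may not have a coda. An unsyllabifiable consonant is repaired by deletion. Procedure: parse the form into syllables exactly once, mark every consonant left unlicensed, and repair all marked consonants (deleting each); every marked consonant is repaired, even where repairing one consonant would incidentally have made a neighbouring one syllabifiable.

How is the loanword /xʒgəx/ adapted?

ʒgə

Syllabifying with onset maximization leaves /x/, /x/ stranded (no codas are permitted; onsets may contain at most 2 consonants).
Deleting the stranded consonants removes /x/, /x/.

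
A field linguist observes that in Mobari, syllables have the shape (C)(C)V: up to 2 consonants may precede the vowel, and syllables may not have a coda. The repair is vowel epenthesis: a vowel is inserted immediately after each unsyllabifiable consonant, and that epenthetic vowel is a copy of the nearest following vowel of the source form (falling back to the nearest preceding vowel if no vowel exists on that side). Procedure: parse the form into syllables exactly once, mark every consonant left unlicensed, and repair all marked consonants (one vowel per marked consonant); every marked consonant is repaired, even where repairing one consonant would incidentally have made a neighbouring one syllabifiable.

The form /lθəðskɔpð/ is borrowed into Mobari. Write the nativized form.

lθəðɔskɔpɔðɔ

Under (C)(C)V, the unsyllabifiable consonants are /ð/, /p/, /ð/ (no codas are permitted; onsets may contain at most 2 consonants).
Inserting the epenthetic vowel yields /ð/ → /ðɔ/, /p/ → /pɔ/, /ð/ → /ðɔ/.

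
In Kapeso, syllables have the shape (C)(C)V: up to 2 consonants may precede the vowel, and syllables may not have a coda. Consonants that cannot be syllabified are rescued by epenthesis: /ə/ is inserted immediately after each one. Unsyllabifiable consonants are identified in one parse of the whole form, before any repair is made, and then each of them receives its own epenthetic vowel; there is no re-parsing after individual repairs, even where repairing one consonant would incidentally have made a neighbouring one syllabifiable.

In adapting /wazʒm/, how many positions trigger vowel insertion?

The unsyllabifiable consonants are /z/, /ʒ/, /m/; each receives one epenthetic vowel.

3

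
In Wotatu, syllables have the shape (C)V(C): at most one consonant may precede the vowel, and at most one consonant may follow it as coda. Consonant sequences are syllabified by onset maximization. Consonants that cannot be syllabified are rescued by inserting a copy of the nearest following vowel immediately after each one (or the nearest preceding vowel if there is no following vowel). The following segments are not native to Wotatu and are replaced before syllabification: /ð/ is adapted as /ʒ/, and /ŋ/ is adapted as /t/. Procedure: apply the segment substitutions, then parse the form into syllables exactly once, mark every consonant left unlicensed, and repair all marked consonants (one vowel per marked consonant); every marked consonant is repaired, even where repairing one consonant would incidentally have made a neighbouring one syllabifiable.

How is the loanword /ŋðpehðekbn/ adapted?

Substitution: /ŋ/ → /t/, /ð/ → /ʒ/, giving /tʒpehʒekbn/.
Under (C)V(C), the unsyllabifiable consonants are /t/, /ʒ/, /b/, /n/ (at most one coda consonant is licensed; onsets are limited to one consonant).
Epenthesis after each stranded consonant: /t/ → /te/, /ʒ/ → /ʒe/, /b/ → /be/, /n/ → /ne/.

teʒepehʒekbene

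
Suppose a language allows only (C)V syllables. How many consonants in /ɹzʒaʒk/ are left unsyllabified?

4

The consonants /ɹ/, /z/, /ʒ/, /k/ cannot be parsed into a legal (C)V syllable (no codas are permitted; onsets are limited to one consonant).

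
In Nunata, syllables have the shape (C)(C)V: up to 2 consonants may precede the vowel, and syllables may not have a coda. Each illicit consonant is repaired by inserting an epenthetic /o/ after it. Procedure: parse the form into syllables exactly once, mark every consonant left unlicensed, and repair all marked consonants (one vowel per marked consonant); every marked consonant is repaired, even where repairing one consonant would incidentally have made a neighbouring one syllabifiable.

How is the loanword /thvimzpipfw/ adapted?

The consonants /t/, /m/, /p/, /f/, /w/ cannot be parsed into a legal (C)(C)V syllable (no codas are permitted; onsets may contain at most 2 consonants).
Each unlicensed consonant becomes the onset of a new syllable: /t/ → /to/, /m/ → /mo/, /p/ → /po/, /f/ → /fo/, /w/ → /wo/.

tohvimozpipofowo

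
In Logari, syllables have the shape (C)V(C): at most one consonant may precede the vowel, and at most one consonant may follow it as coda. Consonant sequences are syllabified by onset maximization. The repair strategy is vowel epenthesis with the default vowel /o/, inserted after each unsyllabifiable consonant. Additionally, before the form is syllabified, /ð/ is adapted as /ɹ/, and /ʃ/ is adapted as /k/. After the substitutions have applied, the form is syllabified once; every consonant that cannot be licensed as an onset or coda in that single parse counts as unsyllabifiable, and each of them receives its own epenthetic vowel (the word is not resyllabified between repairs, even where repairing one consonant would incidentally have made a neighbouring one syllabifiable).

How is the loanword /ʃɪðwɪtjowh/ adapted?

kɪɹwɪtjowho

Substitution: /ʃ/ → /k/, /ð/ → /ɹ/, giving /kɪɹwɪtjowh/.
Syllabifying with onset maximization leaves /h/ stranded (at most one coda consonant is licensed; onsets are limited to one consonant).
Epenthesis after each stranded consonant: /h/ → /ho/.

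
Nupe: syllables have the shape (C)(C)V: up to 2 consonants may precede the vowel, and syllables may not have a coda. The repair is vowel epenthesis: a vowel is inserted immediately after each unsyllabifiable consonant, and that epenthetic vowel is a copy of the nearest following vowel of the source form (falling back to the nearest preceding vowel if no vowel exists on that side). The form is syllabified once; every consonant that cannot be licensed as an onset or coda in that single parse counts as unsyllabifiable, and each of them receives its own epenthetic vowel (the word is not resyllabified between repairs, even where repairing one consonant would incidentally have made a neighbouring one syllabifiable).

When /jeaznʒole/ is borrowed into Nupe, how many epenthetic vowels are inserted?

The unsyllabifiable consonants are /z/; each receives one epenthetic vowel.

1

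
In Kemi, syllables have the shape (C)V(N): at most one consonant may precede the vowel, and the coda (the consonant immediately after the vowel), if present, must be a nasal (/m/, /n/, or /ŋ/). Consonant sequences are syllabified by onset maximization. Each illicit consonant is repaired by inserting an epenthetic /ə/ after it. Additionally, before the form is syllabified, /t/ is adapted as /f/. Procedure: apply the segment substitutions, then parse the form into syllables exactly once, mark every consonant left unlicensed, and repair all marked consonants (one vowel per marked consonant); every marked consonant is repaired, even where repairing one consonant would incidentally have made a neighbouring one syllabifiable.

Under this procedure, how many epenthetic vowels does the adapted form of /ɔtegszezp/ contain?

After substitution the input is /ɔfegszezp/.
The unsyllabifiable consonants are /g/, /s/, /z/, /p/; each receives one epenthetic vowel.

4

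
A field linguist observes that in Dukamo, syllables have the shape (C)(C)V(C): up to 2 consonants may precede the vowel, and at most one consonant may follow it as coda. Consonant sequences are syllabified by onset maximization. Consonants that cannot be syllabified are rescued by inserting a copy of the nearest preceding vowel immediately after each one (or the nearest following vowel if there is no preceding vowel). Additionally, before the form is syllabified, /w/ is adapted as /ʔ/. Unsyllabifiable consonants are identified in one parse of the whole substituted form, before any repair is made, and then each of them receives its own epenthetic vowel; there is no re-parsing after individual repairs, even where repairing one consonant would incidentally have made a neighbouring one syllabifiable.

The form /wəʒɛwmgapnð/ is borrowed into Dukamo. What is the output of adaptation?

ʔəʒɛʔmgapnaða

Substitution: /w/ → /ʔ/, giving /ʔəʒɛʔmgapnð/.
Syllabifying with onset maximization leaves /n/, /ð/ stranded (at most one coda consonant is licensed; onsets may contain at most 2 consonants).
Inserting the epenthetic vowel yields /n/ → /na/, /ð/ → /ða/.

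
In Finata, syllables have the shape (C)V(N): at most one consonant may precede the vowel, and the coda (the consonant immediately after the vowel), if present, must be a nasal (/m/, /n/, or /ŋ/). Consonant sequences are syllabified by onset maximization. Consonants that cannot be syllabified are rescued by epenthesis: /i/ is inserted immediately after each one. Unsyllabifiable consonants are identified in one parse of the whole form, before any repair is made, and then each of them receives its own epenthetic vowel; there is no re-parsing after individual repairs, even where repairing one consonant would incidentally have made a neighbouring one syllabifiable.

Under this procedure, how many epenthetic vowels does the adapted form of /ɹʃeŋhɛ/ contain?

The unsyllabifiable consonants are /ɹ/; each receives one epenthetic vowel.

1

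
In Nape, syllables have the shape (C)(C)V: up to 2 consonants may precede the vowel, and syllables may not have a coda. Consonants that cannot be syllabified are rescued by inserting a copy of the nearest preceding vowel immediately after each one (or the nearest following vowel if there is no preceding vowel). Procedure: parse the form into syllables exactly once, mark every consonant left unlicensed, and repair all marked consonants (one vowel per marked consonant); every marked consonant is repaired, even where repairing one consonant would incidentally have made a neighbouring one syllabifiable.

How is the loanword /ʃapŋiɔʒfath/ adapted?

Under (C)(C)V, the unsyllabifiable consonants are /t/, /h/ (no codas are permitted; onsets may contain at most 2 consonants).
Each unlicensed consonant becomes the onset of a new syllable: /t/ → /ta/, /h/ → /ha/.

ʃapŋiɔʒfataha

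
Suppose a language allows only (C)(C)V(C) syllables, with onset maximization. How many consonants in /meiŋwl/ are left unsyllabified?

2

The consonants /w/, /l/ cannot be parsed into a legal (C)(C)V(C) syllable (at most one coda consonant is licensed; onsets may contain at most 2 consonants).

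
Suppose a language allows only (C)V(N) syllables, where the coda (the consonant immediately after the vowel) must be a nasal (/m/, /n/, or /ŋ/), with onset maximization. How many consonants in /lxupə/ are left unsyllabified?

1

Syllabifying with onset maximization leaves /l/ stranded (only a nasal (/m/, /n/, or /ŋ/) is licensed in coda position; onsets are limited to one consonant).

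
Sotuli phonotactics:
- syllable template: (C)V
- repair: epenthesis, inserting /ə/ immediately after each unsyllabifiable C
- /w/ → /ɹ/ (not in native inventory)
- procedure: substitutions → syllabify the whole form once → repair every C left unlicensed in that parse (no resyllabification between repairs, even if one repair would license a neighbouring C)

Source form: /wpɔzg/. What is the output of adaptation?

Substitution: /w/ → /ɹ/, giving /ɹpɔzg/.
Syllabifying with onset maximization leaves /ɹ/, /z/, /g/ stranded (no codas are permitted; onsets are limited to one consonant).
Each unlicensed consonant becomes the onset of a new syllable: /ɹ/ → /ɹə/, /z/ → /zə/, /g/ → /gə/.

ɹəpɔzəgə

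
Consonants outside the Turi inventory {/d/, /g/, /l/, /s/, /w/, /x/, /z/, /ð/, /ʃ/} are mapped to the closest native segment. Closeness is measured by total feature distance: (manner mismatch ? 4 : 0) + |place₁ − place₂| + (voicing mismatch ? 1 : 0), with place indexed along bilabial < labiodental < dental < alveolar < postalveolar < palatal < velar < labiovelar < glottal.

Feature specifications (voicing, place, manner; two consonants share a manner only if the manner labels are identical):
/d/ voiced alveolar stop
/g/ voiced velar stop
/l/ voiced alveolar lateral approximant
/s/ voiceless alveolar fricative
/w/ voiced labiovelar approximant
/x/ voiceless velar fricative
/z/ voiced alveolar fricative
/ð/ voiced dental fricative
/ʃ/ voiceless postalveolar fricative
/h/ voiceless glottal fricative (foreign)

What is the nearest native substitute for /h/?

x

/x/ is closest: same manner (fricative), place distance 2 (glottal→velar), same voicing; total 2. Next closest is /ʃ/ at distance 4.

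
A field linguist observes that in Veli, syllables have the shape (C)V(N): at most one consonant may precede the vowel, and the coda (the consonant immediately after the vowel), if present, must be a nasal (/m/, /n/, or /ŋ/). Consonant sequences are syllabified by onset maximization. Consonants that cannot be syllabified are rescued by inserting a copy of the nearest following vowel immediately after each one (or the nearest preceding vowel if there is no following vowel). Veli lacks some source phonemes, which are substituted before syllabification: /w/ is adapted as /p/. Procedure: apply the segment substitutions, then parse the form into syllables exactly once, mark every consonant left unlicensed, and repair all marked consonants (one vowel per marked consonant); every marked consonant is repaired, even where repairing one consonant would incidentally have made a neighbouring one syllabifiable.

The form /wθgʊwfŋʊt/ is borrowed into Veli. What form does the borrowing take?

pʊθʊgʊpʊfʊŋʊtʊ

Substitution: /w/ → /p/, giving /pθgʊpfŋʊt/.
The consonants /p/, /θ/, /p/, /f/, /t/ cannot be parsed into a legal (C)V(N) syllable (only a nasal (/m/, /n/, or /ŋ/) is licensed in coda position; onsets are limited to one consonant).
Epenthesis after each stranded consonant: /p/ → /pʊ/, /θ/ → /θʊ/, /p/ → /pʊ/, /f/ → /fʊ/, /t/ → /tʊ/.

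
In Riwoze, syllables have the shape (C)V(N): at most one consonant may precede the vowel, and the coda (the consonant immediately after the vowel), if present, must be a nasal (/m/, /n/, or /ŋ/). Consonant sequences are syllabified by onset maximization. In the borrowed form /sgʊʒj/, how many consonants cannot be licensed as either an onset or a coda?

The consonants /s/, /ʒ/, /j/ cannot be parsed into a legal (C)V(N) syllable (only a nasal (/m/, /n/, or /ŋ/) is licensed in coda position; onsets are limited to one consonant).

3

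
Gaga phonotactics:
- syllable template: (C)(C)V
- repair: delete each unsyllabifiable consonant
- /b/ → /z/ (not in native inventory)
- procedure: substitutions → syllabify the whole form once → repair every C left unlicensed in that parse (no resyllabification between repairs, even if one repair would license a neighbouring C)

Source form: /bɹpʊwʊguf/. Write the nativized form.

Substitution: /b/ → /z/, giving /zɹpʊwʊguf/.
Under (C)(C)V, the unsyllabifiable consonants are /z/, /f/ (no codas are permitted; onsets may contain at most 2 consonants).
Each unlicensed consonant is deleted: /z/, /f/.

ɹpʊwʊgu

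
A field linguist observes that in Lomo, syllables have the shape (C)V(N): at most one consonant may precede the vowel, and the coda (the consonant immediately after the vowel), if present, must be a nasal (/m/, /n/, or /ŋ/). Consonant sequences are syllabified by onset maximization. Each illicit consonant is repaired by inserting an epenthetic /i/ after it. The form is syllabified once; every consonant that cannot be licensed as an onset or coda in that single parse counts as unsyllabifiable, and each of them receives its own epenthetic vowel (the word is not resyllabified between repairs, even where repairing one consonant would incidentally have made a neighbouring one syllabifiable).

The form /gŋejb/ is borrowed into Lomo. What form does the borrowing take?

Under (C)V(N), the unsyllabifiable consonants are /g/, /j/, /b/ (only a nasal (/m/, /n/, or /ŋ/) is licensed in coda position; onsets are limited to one consonant).
Epenthesis after each stranded consonant: /g/ → /gi/, /j/ → /ji/, /b/ → /bi/.

giŋejibi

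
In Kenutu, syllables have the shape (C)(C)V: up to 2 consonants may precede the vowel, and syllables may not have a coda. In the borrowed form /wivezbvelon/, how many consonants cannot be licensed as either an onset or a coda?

2

The consonants /z/, /n/ cannot be parsed into a legal (C)(C)V syllable (no codas are permitted; onsets may contain at most 2 consonants).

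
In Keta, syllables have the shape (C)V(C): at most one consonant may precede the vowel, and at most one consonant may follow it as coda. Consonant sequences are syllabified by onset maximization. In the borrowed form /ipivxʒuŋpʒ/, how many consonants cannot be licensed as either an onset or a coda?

The consonants /x/, /p/, /ʒ/ cannot be parsed into a legal (C)V(C) syllable (at most one coda consonant is licensed; onsets are limited to one consonant).

3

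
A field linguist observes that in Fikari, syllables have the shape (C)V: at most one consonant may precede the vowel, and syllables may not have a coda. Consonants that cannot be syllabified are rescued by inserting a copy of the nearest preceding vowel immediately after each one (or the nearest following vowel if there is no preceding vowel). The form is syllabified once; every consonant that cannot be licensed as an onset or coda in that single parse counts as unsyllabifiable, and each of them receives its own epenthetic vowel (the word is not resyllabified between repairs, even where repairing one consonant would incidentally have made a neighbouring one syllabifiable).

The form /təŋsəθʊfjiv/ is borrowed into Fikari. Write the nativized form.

təŋəsəθʊfʊjivi

The consonants /ŋ/, /f/, /v/ cannot be parsed into a legal (C)V syllable (no codas are permitted; onsets are limited to one consonant).
Epenthesis after each stranded consonant: /ŋ/ → /ŋə/, /f/ → /fʊ/, /v/ → /vi/.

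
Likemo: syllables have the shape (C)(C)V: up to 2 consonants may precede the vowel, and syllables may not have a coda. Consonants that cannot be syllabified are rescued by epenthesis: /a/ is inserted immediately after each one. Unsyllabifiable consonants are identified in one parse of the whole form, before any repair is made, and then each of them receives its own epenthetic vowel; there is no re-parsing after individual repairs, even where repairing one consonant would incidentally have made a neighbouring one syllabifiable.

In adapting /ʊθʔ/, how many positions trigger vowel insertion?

The unsyllabifiable consonants are /θ/, /ʔ/; each receives one epenthetic vowel.

2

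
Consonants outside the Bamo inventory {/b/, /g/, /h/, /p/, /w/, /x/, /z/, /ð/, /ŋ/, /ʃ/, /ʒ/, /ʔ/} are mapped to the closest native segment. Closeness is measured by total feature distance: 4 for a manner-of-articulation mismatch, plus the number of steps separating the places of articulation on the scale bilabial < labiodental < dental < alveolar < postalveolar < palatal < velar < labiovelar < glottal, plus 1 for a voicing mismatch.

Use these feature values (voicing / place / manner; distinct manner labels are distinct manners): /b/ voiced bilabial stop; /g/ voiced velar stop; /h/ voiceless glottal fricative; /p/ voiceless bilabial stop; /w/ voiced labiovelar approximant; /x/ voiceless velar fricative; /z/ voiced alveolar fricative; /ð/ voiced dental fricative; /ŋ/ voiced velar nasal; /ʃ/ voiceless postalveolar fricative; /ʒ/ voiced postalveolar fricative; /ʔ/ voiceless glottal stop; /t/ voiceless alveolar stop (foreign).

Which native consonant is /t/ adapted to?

p

/p/ is closest: same manner (stop), place distance 3 (alveolar→bilabial), same voicing; total 3. Next closest is /b/ at distance 4.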